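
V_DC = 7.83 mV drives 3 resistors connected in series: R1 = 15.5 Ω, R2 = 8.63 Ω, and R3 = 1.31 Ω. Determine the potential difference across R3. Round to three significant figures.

V ≈ 0.403 mV

Series total: ΣR = 15.5 + 8.63 + 1.31 = 25.44 Ω.
V = V_DC · R/ΣR = 7.83 × 0.05149 = 0.4032 mV.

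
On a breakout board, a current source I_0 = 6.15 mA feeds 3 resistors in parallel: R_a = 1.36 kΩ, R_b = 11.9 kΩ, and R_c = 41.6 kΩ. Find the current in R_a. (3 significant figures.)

Conductances: ΣG = 1/1.36 + 1/11.9 + 1/41.6 = 0.8434 (1/kΩ).
Current divider: I(R_a) = I_0 · G_k/ΣG = 6.15 × (0.7353/0.8434) = 6.15 × 0.8719 = 5.362 mA.

I ≈ 5.36 mA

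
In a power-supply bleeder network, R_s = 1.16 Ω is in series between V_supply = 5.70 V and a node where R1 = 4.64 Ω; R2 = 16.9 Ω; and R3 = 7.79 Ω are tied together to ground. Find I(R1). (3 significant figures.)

I ≈ 0.837 A

Combine the parallel branches: R_p = (1/4.64 + 1/16.9 + 1/7.79)⁻¹ = 2.481 Ω.
V_A by voltage divider: V_A = 5.70 × 2.481/(1.16 + 2.481) = 3.884 V.
Branch current I = V_A/R1 = 3.884/4.64 = 0.8371 A.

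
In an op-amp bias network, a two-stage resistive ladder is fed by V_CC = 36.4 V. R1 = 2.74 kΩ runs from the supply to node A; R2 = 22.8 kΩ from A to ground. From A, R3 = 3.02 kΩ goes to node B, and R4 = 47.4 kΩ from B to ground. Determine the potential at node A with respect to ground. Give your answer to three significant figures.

V_A ≈ 31.0 V

Looking into the second stage from A: R3 + R4 = 50.42 kΩ appears in parallel with R2.
Effective lower resistance at A: R2 ‖ 50.42 = 15.70 kΩ.
V_A = 36.4 × 15.70/(2.74 + 15.70) = 30.99 V.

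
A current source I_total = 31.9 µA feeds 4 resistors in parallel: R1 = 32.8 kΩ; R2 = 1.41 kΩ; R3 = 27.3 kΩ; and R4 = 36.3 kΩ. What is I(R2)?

I ≈ 28.1 µA

ΣG = 1/32.8 + 1/1.41 + 1/27.3 + 1/36.3 = 0.8039.
Current divider: I(R2) = I_total · G_k/ΣG = 31.9 × (0.7092/0.8039) = 31.9 × 0.8822 = 28.14 µA.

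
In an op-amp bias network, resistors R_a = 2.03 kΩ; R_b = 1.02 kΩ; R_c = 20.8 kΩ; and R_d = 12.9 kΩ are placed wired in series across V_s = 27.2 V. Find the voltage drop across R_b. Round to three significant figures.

V ≈ 0.755 V

ΣR = 2.03 + 1.02 + 20.8 + 12.9 = 36.75 kΩ.
Voltage divider: V = V_s · (1.020 / 36.75) = 27.2 × 0.02776 = 0.7549 V.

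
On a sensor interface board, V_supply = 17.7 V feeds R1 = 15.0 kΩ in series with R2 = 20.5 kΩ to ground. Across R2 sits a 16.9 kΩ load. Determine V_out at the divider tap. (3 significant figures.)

The load sits in parallel with R2, giving an effective lower resistance R2' = R2·R_L/(R2+R_L) = 9.263 kΩ.
Voltage divider with the loaded lower leg: V_out = 17.7 × 9.263/(15.0 + 9.263) = 17.7 × 0.3818 = 6.758 V.

V_out ≈ 6.76 V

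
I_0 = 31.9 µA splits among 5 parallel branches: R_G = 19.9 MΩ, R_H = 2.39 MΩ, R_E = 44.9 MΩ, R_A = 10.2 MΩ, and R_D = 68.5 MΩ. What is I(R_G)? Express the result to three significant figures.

Conductances: ΣG = 1/19.9 + 1/2.39 + 1/44.9 + 1/10.2 + 1/68.5 = 0.6036 (1/MΩ).
By the current-divider rule, I = I_0 · G_k/ΣG = 31.9 × 0.08326 = 2.656 µA.

I ≈ 2.66 µA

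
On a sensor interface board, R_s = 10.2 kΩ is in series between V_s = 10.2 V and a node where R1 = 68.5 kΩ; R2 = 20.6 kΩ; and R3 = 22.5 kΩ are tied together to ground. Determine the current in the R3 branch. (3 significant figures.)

I ≈ 0.216 mA

Parallel bank: R_p = 1/(1/68.5 + 1/20.6 + 1/22.5) = 9.295 kΩ.
Node voltage V_A = V_s · R_p/(R_s + R_p) = 10.2 × 0.4768 = 4.863 V.
I(R3) = V_A / R3 = 4.863/22.5 = 0.2161 mA.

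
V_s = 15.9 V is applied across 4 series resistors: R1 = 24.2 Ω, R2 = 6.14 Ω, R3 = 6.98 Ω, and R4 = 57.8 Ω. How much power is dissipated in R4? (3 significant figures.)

P ≈ 1.62 W

ΣR = 95.12 Ω → I = 15.9/95.12 = 0.1672 A.
V(R4) = I·R = 9.662 V; P = V·I = 9.662 × 0.1672 = 1.615 W.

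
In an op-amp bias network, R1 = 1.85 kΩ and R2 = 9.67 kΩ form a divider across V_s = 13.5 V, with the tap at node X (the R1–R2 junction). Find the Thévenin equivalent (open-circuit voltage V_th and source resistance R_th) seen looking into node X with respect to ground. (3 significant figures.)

V_th ≈ 11.3 V, R_th ≈ 1.55 kΩ

Open-circuit (no load on X): V_th = V_s · R2/(R1 + R2) = 13.5 × 9.67/(1.850 + 9.67) = 11.33 V.
Zeroing V_s shorts the top of R1 to ground, so R_th = R1 ‖ R2 = 1.553 kΩ.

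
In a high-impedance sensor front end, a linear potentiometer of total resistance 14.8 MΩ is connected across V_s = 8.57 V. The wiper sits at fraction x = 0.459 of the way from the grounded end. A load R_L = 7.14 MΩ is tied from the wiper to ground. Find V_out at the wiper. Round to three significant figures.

V_out ≈ 2.60 V

Lower segment x·R_p = 6.793 MΩ; upper segment (1−x)·R_p = 8.007 MΩ.
Lower segment in parallel with the load: 6.793 ‖ 7.14 = 3.481 MΩ.
Then V_out = V_s · 3.481/(8.007 + 3.481) = 2.597 V.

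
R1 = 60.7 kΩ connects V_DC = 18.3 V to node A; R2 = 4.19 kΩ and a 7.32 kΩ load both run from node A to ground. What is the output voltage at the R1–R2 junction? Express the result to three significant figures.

V_out ≈ 0.770 V

First combine the lower leg with the load: R2 ‖ R_L = 2.665 kΩ.
Then V_out = V_DC · R2'/(R1 + R2') = 18.3 × 2.665/63.36 = 0.7696 V.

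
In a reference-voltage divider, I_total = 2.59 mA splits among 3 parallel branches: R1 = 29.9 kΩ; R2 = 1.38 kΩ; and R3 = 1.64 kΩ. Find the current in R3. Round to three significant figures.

I ≈ 1.15 mA

Total conductance ΣG = 1/29.9 + 1/1.38 + 1/1.64 = 1.368 (units of 1/kΩ).
R3 takes the fraction G_k/ΣG = 0.6098/1.368 = 0.4458, so I = 2.59 × 0.4458 = 1.155 mA.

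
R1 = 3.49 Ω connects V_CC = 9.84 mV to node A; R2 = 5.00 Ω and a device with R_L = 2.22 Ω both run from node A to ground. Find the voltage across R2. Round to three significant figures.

V_out ≈ 3.01 mV

R2 ‖ R_L = (5.00 × 2.22)/(5.00 + 2.22) = 1.537 Ω.
Voltage divider with the loaded lower leg: V_out = 9.84 × 1.537/(3.49 + 1.537) = 9.84 × 0.3058 = 3.009 mV.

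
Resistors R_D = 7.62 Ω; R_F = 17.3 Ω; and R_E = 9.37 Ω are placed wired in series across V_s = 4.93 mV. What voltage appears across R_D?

V ≈ 1.10 mV

Series total: ΣR = 7.62 + 17.3 + 9.37 = 34.29 Ω.
By the voltage-divider rule, V = 4.93 × 7.620/34.29 = 1.096 mV.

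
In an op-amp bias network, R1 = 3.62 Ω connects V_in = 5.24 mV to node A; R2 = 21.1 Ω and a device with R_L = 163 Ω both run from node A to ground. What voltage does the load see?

First combine the lower leg with the load: R2 ‖ R_L = 18.68 Ω.
Voltage divider with the loaded lower leg: V_out = 5.24 × 18.68/(3.62 + 18.68) = 5.24 × 0.8377 = 4.389 mV.
(Unloaded it would be 4.47 mV; the load pulls it down.)

V_out ≈ 4.39 mV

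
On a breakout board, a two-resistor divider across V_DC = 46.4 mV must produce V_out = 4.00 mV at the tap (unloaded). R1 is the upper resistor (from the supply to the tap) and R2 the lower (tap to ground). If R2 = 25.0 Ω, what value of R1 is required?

R1 ≈ 265 Ω

Required fraction k = V_out/V_DC = 0.08621.
Rearranging, R1 = R2·(1−k)/k = 25.0 × 10.60 = 265.0 Ω.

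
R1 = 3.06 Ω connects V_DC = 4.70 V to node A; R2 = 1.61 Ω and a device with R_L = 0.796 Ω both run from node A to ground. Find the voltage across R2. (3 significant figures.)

V_out ≈ 0.697 V

R2 ‖ R_L = (1.61 × 0.796)/(1.61 + 0.796) = 0.5327 Ω.
Voltage divider with the loaded lower leg: V_out = 4.70 × 0.5327/(3.06 + 0.5327) = 4.70 × 0.1483 = 0.6968 V.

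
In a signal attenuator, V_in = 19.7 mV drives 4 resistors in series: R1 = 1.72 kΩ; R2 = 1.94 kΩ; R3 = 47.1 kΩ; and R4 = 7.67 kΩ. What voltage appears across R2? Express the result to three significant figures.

Total series resistance ΣR = 1.72 + 1.94 + 47.1 + 7.67 = 58.43 kΩ.
By the voltage-divider rule, V = 19.7 × 1.940/58.43 = 0.6541 mV.

V ≈ 0.654 mV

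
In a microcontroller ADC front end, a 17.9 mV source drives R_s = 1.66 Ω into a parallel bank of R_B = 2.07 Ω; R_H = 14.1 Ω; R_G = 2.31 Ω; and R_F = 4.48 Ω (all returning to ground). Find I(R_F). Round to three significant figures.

Equivalent of the parallel group: R_p = 0.8264 Ω.
V_A = 17.9 × 0.8264/2.486 = 5.949 mV.
Branch current I = V_A/R_F = 5.949/4.48 = 1.328 mA.

I ≈ 1.33 mA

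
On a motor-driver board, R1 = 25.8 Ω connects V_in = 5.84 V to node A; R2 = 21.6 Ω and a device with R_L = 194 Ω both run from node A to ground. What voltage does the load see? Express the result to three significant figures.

V_out ≈ 2.51 V

First combine the lower leg with the load: R2 ‖ R_L = 19.44 Ω.
Voltage divider with the loaded lower leg: V_out = 5.84 × 19.44/(25.8 + 19.44) = 5.84 × 0.4297 = 2.509 V.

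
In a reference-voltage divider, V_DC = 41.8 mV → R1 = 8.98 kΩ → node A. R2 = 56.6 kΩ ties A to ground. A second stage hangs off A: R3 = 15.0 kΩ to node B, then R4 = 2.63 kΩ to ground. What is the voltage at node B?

V_B ≈ 3.74 mV

Looking into the second stage from A: R3 + R4 = 17.63 kΩ appears in parallel with R2.
Effective lower resistance at A: R2 ‖ 17.63 = 13.44 kΩ.
First divider: V_A = V_DC · 13.44/(8.98 + 13.44) = 25.06 mV.
V_B = V_A × 0.1492 = 3.738 mV.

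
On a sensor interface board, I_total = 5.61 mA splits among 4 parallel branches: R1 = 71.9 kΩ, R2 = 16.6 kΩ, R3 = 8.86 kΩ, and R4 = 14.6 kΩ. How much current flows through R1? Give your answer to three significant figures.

Conductances: ΣG = 1/71.9 + 1/16.6 + 1/8.86 + 1/14.6 = 0.2555 (1/kΩ).
R1 takes the fraction G_k/ΣG = 0.01391/0.2555 = 0.05443, so I = 5.61 × 0.05443 = 0.3054 mA.

I ≈ 0.305 mA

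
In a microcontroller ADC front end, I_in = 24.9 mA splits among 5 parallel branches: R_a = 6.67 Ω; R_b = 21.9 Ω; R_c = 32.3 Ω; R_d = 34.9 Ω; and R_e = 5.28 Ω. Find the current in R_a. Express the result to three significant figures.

I ≈ 8.40 mA

Conductances: ΣG = 1/6.67 + 1/21.9 + 1/32.3 + 1/34.9 + 1/5.28 = 0.4446 (1/Ω).
By the current-divider rule, I = I_in · G_k/ΣG = 24.9 × 0.3372 = 8.397 mA.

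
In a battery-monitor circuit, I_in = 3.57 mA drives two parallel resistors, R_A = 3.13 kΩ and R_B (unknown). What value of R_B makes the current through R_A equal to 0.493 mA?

Two-branch current divider: I_A = I_in · R_B/(R_A + R_B).
0.493/3.57 = R_B/(R_A + R_B) → R_B = R_A · (0.1381)/(1 − 0.1381) = 3.13 × 0.1602 = 0.5015 kΩ.

R_B ≈ 0.501 kΩ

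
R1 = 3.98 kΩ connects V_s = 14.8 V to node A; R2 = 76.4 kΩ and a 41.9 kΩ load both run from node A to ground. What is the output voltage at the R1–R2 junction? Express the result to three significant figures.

V_out ≈ 12.9 V

The load sits in parallel with R2, giving an effective lower resistance R2' = R2·R_L/(R2+R_L) = 27.06 kΩ.
Voltage divider with the loaded lower leg: V_out = 14.8 × 27.06/(3.98 + 27.06) = 14.8 × 0.8718 = 12.90 V.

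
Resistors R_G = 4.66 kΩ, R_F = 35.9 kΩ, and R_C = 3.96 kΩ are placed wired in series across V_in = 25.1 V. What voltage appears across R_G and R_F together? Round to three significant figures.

V ≈ 22.9 V

ΣR = 4.66 + 35.9 + 3.96 = 44.52 kΩ.
R_{R_G..R_F} = 4.66 + 35.9 = 40.56 kΩ.
By the voltage-divider rule, V = 25.1 × 40.56/44.52 = 22.87 V.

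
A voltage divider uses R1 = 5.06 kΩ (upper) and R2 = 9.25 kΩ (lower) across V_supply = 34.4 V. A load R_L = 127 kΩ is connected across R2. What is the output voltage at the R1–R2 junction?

R2 ‖ R_L = (9.25 × 127)/(9.25 + 127) = 8.622 kΩ.
Now apply the divider: V_out = 34.4 × 0.6302 = 21.68 V.
(Unloaded it would be 22.2 V; the load pulls it down.)

V_out ≈ 21.7 V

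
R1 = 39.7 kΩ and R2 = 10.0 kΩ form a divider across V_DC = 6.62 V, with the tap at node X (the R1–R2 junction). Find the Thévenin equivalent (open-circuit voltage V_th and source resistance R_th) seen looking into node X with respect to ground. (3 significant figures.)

Open-circuit (no load on X): V_th = V_DC · R2/(R1 + R2) = 6.62 × 10.0/(39.70 + 10.0) = 1.332 V.
Looking into X with the source shorted: R_th = R1·R2/(R1+R2) = 39.70 × 10.0/49.70 = 7.988 kΩ.

V_th ≈ 1.33 V, R_th ≈ 7.99 kΩ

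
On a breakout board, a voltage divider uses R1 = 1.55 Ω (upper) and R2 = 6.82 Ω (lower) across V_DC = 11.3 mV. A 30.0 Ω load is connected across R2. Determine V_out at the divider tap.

First combine the lower leg with the load: R2 ‖ R_L = 5.557 Ω.
Then V_out = V_DC · R2'/(R1 + R2') = 11.3 × 5.557/7.107 = 8.835 mV.
(Unloaded it would be 9.21 mV; the load pulls it down.)

V_out ≈ 8.84 mV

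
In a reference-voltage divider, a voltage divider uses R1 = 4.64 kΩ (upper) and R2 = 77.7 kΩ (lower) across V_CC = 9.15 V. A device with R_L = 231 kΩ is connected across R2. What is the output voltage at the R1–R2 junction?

The load sits in parallel with R2, giving an effective lower resistance R2' = R2·R_L/(R2+R_L) = 58.14 kΩ.
Voltage divider with the loaded lower leg: V_out = 9.15 × 58.14/(4.64 + 58.14) = 9.15 × 0.9261 = 8.474 V.

V_out ≈ 8.47 V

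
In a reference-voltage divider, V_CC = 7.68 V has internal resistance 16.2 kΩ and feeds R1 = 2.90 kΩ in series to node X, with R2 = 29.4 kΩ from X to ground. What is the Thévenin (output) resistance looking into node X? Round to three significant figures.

R_th ≈ 11.6 kΩ

R1' = 16.2 + 2.90 = 19.10 kΩ (source resistance + R1).
With V_CC suppressed (replaced by a short), R_th = R1' ‖ R2 = (19.10 × 29.4)/(19.10 + 29.4) = 11.58 kΩ.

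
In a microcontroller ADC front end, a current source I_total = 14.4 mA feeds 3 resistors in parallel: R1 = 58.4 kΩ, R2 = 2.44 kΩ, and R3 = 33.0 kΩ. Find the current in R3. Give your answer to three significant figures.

I ≈ 0.954 mA

ΣG = 1/58.4 + 1/2.44 + 1/33.0 = 0.4573.
By the current-divider rule, I = I_total · G_k/ΣG = 14.4 × 0.06627 = 0.9543 mA.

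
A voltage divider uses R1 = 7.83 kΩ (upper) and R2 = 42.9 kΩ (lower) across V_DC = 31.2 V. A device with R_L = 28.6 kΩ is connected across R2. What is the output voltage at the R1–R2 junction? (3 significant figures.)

V_out ≈ 21.4 V

R2 ‖ R_L = (42.9 × 28.6)/(42.9 + 28.6) = 17.16 kΩ.
Now apply the divider: V_out = 31.2 × 0.6867 = 21.42 V.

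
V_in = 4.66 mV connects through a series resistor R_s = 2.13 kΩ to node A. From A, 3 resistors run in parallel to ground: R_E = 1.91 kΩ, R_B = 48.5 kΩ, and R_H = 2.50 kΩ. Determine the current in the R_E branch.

Equivalent of the parallel group: R_p = 1.059 kΩ.
V_A by voltage divider: V_A = 4.66 × 1.059/(2.13 + 1.059) = 1.548 mV.
I(R_E) = V_A / R_E = 1.548/1.91 = 0.8103 µA.

I ≈ 0.810 µA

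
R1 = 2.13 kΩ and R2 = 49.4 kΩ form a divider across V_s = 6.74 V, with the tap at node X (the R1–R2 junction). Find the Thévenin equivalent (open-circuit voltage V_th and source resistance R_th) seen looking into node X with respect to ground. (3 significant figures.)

V_th ≈ 6.46 V, R_th ≈ 2.04 kΩ

Open-circuit (no load on X): V_th = V_s · R2/(R1 + R2) = 6.74 × 49.4/(2.130 + 49.4) = 6.461 V.
With V_s suppressed (replaced by a short), R_th = R1 ‖ R2 = (2.130 × 49.4)/(2.130 + 49.4) = 2.042 kΩ.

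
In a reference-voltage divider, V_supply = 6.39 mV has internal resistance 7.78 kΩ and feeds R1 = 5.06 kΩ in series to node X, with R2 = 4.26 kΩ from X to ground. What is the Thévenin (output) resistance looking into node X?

R1' = 7.78 + 5.06 = 12.84 kΩ (source resistance + R1).
With V_supply suppressed (replaced by a short), R_th = R1' ‖ R2 = (12.84 × 4.26)/(12.84 + 4.26) = 3.199 kΩ.

R_th ≈ 3.20 kΩ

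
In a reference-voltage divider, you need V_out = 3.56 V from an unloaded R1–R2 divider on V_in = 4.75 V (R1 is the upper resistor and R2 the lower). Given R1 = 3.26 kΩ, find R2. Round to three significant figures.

Required fraction k = V_out/V_in = 0.7495.
So R2 = R1 · V_out/(V_in − V_out) = 3.26 × 3.56/(4.75 − 3.56) = 3.26 × 2.992 = 9.753 kΩ.

R2 ≈ 9.75 kΩ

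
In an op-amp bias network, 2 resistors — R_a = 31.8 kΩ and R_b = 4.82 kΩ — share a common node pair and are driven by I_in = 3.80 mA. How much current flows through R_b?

I ≈ 3.30 mA

With just two branches, the current splits inversely with resistance.
I(R_b) = 3.80 × 31.8/(31.8 + 4.82) = 3.80 × 0.8684 = 3.300 mA.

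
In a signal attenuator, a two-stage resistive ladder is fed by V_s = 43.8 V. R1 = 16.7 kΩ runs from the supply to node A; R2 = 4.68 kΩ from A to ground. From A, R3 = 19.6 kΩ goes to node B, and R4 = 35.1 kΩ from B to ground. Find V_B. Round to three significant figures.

V_B ≈ 5.77 V

Looking into the second stage from A: R3 + R4 = 54.70 kΩ appears in parallel with R2.
R2 ‖ (R3+R4) = 4.311 kΩ.
So V_A = 43.8 × 0.2052 = 8.987 V.
Stage 2 is unloaded, so V_B = V_A · R4/(R3+R4) = 8.987 × 35.1/54.70 = 5.767 V.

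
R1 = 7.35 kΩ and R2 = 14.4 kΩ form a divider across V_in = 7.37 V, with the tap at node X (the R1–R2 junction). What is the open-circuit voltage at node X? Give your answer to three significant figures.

V_th ≈ 4.88 V

Open-circuit (no load on X): V_th = V_in · R2/(R1 + R2) = 7.37 × 14.4/(7.350 + 14.4) = 4.879 V.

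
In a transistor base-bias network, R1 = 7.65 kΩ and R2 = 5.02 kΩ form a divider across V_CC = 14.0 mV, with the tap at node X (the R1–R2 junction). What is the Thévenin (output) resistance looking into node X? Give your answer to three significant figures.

R_th ≈ 3.03 kΩ

Looking into X with the source shorted: R_th = R1·R2/(R1+R2) = 7.650 × 5.02/12.67 = 3.031 kΩ.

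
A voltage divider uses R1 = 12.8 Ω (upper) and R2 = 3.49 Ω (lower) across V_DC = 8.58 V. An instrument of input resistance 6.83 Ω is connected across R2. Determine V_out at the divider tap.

R2 ‖ R_L = (3.49 × 6.83)/(3.49 + 6.83) = 2.310 Ω.
Now apply the divider: V_out = 8.58 × 0.1529 = 1.312 V.

V_out ≈ 1.31 V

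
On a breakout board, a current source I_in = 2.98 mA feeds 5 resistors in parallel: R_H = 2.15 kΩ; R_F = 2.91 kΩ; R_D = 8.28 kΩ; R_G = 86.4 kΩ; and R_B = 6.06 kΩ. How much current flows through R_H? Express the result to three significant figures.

I ≈ 1.25 mA

Conductances: ΣG = 1/2.15 + 1/2.91 + 1/8.28 + 1/86.4 + 1/6.06 = 1.106 (1/kΩ).
By the current-divider rule, I = I_in · G_k/ΣG = 2.98 × 0.4205 = 1.253 mA.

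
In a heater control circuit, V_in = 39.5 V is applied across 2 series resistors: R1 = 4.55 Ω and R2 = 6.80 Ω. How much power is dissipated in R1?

P ≈ 55.1 W

The common current is I = 39.5/11.35 = 3.480 A.
P = I²R = 12.11 × 4.55 = 55.11 W.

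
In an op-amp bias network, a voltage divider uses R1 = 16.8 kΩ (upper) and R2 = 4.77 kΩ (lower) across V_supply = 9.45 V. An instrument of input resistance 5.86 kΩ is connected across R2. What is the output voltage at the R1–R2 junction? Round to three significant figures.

V_out ≈ 1.28 V

The load sits in parallel with R2, giving an effective lower resistance R2' = R2·R_L/(R2+R_L) = 2.630 kΩ.
Voltage divider with the loaded lower leg: V_out = 9.45 × 2.630/(16.8 + 2.630) = 9.45 × 0.1353 = 1.279 V.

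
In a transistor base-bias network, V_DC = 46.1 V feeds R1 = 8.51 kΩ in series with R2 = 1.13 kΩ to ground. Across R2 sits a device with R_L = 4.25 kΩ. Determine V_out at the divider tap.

The load sits in parallel with R2, giving an effective lower resistance R2' = R2·R_L/(R2+R_L) = 0.8927 kΩ.
Voltage divider with the loaded lower leg: V_out = 46.1 × 0.8927/(8.51 + 0.8927) = 46.1 × 0.09494 = 4.377 V.
(Unloaded it would be 5.40 V; the load pulls it down.)

V_out ≈ 4.38 V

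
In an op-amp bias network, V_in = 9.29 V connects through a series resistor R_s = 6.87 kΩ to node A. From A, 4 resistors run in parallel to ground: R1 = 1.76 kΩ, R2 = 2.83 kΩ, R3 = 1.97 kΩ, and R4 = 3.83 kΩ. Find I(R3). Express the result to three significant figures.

I ≈ 0.374 mA

Combine the parallel branches: R_p = (1/1.76 + 1/2.83 + 1/1.97 + 1/3.83)⁻¹ = 0.5916 kΩ.
Node voltage V_A = V_in · R_p/(R_s + R_p) = 9.29 × 0.07929 = 0.7366 V.
Branch current I = V_A/R3 = 0.7366/1.97 = 0.3739 mA.
(Equivalently: I_total = 1.245 mA, then current-divider fraction G_k/ΣG = 0.3003.)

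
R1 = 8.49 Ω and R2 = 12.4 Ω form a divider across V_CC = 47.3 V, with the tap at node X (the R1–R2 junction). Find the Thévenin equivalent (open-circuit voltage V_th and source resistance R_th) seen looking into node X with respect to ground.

Open-circuit (no load on X): V_th = V_CC · R2/(R1 + R2) = 47.3 × 12.4/(8.490 + 12.4) = 28.08 V.
Looking into X with the source shorted: R_th = R1·R2/(R1+R2) = 8.490 × 12.4/20.89 = 5.040 Ω.

V_th ≈ 28.1 V, R_th ≈ 5.04 Ω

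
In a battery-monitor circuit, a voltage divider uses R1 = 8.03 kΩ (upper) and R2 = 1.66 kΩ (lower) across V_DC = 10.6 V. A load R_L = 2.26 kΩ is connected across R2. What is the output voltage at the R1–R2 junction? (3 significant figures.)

R2 ‖ R_L = (1.66 × 2.26)/(1.66 + 2.26) = 0.9570 kΩ.
Then V_out = V_DC · R2'/(R1 + R2') = 10.6 × 0.9570/8.987 = 1.129 V.
(Unloaded it would be 1.82 V; the load pulls it down.)

V_out ≈ 1.13 V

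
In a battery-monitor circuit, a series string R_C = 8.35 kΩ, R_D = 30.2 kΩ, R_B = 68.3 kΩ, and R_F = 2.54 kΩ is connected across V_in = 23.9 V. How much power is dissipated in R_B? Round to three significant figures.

P ≈ 3.26 mW

The common current is I = 23.9/109.4 = 0.2185 mA.
P(R_B) = I²·R_B = (0.2185)² × 68.3 = 3.260 mW.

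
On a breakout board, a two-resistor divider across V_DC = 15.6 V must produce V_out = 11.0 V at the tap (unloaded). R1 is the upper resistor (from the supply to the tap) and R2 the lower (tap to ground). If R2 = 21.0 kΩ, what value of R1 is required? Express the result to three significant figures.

R1 ≈ 8.78 kΩ

V_out/V_DC = R2/(R1+R2) = 0.7051.
So R1 = R2 · (V_DC/V_out − 1) = 21.0 × (15.6/11.0 − 1) = 21.0 × 0.4182 = 8.782 kΩ.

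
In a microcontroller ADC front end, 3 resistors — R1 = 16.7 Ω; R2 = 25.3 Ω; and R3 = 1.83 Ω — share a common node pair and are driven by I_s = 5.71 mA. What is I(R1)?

ΣG = 1/16.7 + 1/25.3 + 1/1.83 = 0.6459.
R1 takes the fraction G_k/ΣG = 0.05988/0.6459 = 0.09271, so I = 5.71 × 0.09271 = 0.5294 mA.

I ≈ 0.529 mA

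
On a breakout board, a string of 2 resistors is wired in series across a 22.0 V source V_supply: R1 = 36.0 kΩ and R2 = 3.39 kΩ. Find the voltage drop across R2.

V ≈ 1.89 V

Total series resistance ΣR = 36.0 + 3.39 = 39.39 kΩ.
V = V_supply · R/ΣR = 22.0 × 0.08606 = 1.893 V.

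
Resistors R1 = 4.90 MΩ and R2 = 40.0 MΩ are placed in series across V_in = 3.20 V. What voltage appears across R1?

V ≈ 0.349 V

Series total: ΣR = 4.90 + 40.0 = 44.90 MΩ.
V = V_in · R/ΣR = 3.20 × 0.1091 = 0.3492 V.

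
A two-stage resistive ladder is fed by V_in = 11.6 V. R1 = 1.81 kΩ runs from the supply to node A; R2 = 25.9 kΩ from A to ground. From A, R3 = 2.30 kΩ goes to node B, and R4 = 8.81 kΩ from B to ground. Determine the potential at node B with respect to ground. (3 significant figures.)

V_B ≈ 7.46 V

The second stage (R3 + R4 = 11.11 kΩ) loads node A in parallel with R2.
Effective lower resistance at A: R2 ‖ 11.11 = 7.775 kΩ.
First divider: V_A = V_in · 7.775/(1.81 + 7.775) = 9.409 V.
Stage 2 is unloaded, so V_B = V_A · R4/(R3+R4) = 9.409 × 8.81/11.11 = 7.462 V.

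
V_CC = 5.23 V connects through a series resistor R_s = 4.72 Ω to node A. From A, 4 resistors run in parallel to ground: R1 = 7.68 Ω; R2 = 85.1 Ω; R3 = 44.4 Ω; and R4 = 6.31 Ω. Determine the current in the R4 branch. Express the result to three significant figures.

Equivalent of the parallel group: R_p = 3.096 Ω.
V_A = 5.23 × 3.096/7.816 = 2.072 V.
Branch current I = V_A/R4 = 2.072/6.31 = 0.3283 A.

I ≈ 0.328 A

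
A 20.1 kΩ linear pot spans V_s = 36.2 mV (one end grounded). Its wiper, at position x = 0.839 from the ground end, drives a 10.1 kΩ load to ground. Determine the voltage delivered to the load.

V_out ≈ 23.9 mV

Split the track: R_lower = x·R_p = 16.86 kΩ, R_upper = (1−x)·R_p = 3.236 kΩ.
(x·R_p) ‖ R_L = 6.317 kΩ.
V_out = 36.2 × 6.317/(3.236 + 6.317) = 23.94 mV.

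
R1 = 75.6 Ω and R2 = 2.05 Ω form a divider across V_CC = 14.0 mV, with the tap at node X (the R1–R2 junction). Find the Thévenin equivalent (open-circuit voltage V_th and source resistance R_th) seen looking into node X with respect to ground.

Open-circuit (no load on X): V_th = V_CC · R2/(R1 + R2) = 14.0 × 2.05/(75.60 + 2.05) = 0.3696 mV.
With V_CC suppressed (replaced by a short), R_th = R1 ‖ R2 = (75.60 × 2.05)/(75.60 + 2.05) = 1.996 Ω.

V_th ≈ 0.370 mV, R_th ≈ 2.00 Ω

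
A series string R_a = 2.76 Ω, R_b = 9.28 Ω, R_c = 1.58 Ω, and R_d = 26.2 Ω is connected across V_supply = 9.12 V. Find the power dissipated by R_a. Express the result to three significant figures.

P ≈ 0.145 W

Series current I = V_supply/ΣR = 9.12/39.82 = 0.2290 A.
V(R_a) = I·R = 0.6321 V; P = V·I = 0.6321 × 0.2290 = 0.1448 W.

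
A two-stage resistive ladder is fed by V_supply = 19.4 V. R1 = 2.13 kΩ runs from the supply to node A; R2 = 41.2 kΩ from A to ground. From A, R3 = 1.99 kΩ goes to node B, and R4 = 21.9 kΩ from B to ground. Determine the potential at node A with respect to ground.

Looking into the second stage from A: R3 + R4 = 23.89 kΩ appears in parallel with R2.
R2 ‖ (R3+R4) = 15.12 kΩ.
V_A = 19.4 × 15.12/(2.13 + 15.12) = 17.00 V.

V_A ≈ 17.0 V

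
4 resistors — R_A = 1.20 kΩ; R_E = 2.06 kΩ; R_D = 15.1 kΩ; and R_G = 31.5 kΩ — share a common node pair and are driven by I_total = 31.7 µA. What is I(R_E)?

I ≈ 10.9 µA

ΣG = 1/1.20 + 1/2.06 + 1/15.1 + 1/31.5 = 1.417.
By the current-divider rule, I = I_total · G_k/ΣG = 31.7 × 0.3426 = 10.86 µA.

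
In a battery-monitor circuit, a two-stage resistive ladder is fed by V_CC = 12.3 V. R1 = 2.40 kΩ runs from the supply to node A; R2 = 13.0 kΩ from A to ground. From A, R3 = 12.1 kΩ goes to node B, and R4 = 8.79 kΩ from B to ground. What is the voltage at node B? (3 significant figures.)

Node A sees R2 in parallel with the series input of stage 2, R3 + R4 = 20.89 kΩ.
Effective lower resistance at A: R2 ‖ 20.89 = 8.013 kΩ.
V_A = 12.3 × 8.013/(2.40 + 8.013) = 9.465 V.
Then the unloaded second divider: V_B = V_A × R4/(R3+R4) = 9.465 × 0.4208 = 3.983 V.

V_B ≈ 3.98 V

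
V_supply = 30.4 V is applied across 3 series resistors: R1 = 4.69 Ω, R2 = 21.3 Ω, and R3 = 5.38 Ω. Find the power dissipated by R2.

P ≈ 20.0 W

The common current is I = 30.4/31.37 = 0.9691 A.
P = I²R = 0.9391 × 21.3 = 20.00 W.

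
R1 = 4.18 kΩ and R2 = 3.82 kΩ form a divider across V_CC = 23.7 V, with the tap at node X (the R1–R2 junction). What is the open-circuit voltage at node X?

V_th ≈ 11.3 V

V_th is the unloaded tap voltage: V_CC · R2/(R1+R2) = 23.7 × 0.4775 = 11.32 V.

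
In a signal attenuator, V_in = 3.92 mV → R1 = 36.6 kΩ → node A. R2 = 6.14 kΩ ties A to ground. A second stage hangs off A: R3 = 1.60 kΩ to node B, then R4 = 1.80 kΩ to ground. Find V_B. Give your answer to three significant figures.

The second stage (R3 + R4 = 3.400 kΩ) loads node A in parallel with R2.
Effective lower resistance at A: R2 ‖ 3.400 = 2.188 kΩ.
First divider: V_A = V_in · 2.188/(36.6 + 2.188) = 0.2211 mV.
Stage 2 is unloaded, so V_B = V_A · R4/(R3+R4) = 0.2211 × 1.80/3.400 = 0.1171 mV.

V_B ≈ 0.117 mV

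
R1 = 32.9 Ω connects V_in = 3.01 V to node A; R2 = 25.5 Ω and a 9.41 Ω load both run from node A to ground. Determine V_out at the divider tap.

V_out ≈ 0.520 V

First combine the lower leg with the load: R2 ‖ R_L = 6.874 Ω.
Then V_out = V_in · R2'/(R1 + R2') = 3.01 × 6.874/39.77 = 0.5202 V.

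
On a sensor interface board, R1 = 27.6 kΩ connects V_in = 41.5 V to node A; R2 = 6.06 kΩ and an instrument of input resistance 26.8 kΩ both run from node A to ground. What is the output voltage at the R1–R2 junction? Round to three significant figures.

V_out ≈ 6.30 V

R2 ‖ R_L = (6.06 × 26.8)/(6.06 + 26.8) = 4.942 kΩ.
Then V_out = V_in · R2'/(R1 + R2') = 41.5 × 4.942/32.54 = 6.303 V.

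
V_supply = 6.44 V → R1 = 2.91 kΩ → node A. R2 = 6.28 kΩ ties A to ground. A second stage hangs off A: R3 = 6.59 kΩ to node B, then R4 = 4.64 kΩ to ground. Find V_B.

V_B ≈ 1.54 V

Looking into the second stage from A: R3 + R4 = 11.23 kΩ appears in parallel with R2.
Effective lower resistance at A: R2 ‖ 11.23 = 4.028 kΩ.
So V_A = 6.44 × 0.5806 = 3.739 V.
V_B = V_A × 0.4132 = 1.545 V.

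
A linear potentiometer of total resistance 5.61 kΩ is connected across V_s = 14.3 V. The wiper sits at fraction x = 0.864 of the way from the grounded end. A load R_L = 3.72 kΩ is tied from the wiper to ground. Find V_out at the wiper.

V_out ≈ 10.5 V

The pot divides into 0.7630 kΩ above the wiper and 4.847 kΩ below.
R_L loads the lower segment: effective lower R = 2.105 kΩ.
Then V_out = V_s · 2.105/(0.7630 + 2.105) = 10.50 V.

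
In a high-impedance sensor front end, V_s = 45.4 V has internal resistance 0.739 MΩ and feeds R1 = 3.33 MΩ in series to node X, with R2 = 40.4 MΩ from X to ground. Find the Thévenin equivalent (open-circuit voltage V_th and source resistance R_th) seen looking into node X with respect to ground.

R1' = 0.739 + 3.33 = 4.069 MΩ (source resistance + R1).
V_th is the unloaded tap voltage: V_s · R2/(R1'+R2) = 45.4 × 0.9085 = 41.25 V.
Looking into X with the source shorted: R_th = R1'·R2/(R1'+R2) = 4.069 × 40.4/44.47 = 3.697 MΩ.

V_th ≈ 41.2 V, R_th ≈ 3.70 MΩ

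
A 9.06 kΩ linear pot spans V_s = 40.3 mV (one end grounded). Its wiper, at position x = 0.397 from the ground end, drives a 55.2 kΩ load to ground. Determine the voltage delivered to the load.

V_out ≈ 15.4 mV

Lower segment x·R_p = 3.597 kΩ; upper segment (1−x)·R_p = 5.463 kΩ.
Lower segment in parallel with the load: 3.597 ‖ 55.2 = 3.377 kΩ.
V_out = 40.3 × 3.377/(5.463 + 3.377) = 15.39 mV.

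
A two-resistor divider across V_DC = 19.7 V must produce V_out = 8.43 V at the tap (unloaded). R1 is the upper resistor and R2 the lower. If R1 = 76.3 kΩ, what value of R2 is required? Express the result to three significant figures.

Required fraction k = V_out/V_DC = 0.4279.
R2 = R1 · 0.4279/(1 − 0.4279) = 57.07 kΩ.

R2 ≈ 57.1 kΩ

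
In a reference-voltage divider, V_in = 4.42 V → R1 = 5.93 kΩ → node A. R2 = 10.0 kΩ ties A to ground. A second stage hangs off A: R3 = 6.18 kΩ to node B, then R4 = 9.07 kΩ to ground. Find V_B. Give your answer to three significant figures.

The second stage (R3 + R4 = 15.25 kΩ) loads node A in parallel with R2.
R2 ‖ (R3+R4) = 6.040 kΩ.
First divider: V_A = V_in · 6.040/(5.93 + 6.040) = 2.230 V.
Then the unloaded second divider: V_B = V_A × R4/(R3+R4) = 2.230 × 0.5948 = 1.326 V.

V_B ≈ 1.33 V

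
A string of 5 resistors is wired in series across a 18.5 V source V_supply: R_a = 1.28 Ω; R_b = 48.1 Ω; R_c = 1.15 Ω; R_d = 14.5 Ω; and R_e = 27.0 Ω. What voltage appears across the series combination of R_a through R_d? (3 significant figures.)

V ≈ 13.1 V

ΣR = 1.28 + 48.1 + 1.15 + 14.5 + 27.0 = 92.03 Ω.
R_{R_a..R_d} = 1.28 + 48.1 + 1.15 + 14.5 = 65.03 Ω.
Voltage divider: V = V_supply · (65.03 / 92.03) = 18.5 × 0.7066 = 13.07 V.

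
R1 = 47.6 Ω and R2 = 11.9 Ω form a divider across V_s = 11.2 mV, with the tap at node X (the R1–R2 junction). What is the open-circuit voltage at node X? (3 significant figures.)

V_th ≈ 2.24 mV

Open-circuit (no load on X): V_th = V_s · R2/(R1 + R2) = 11.2 × 11.9/(47.60 + 11.9) = 2.240 mV.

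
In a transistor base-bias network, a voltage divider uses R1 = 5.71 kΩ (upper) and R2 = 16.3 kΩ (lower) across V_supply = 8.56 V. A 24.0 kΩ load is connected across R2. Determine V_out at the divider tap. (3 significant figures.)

R2 ‖ R_L = (16.3 × 24.0)/(16.3 + 24.0) = 9.707 kΩ.
Voltage divider with the loaded lower leg: V_out = 8.56 × 9.707/(5.71 + 9.707) = 8.56 × 0.6296 = 5.390 V.
(Unloaded it would be 6.34 V; the load pulls it down.)

V_out ≈ 5.39 V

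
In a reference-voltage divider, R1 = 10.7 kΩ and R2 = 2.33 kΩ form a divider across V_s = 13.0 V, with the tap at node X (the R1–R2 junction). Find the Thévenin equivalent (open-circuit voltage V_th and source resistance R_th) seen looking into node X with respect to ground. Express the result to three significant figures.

V_th ≈ 2.32 V, R_th ≈ 1.91 kΩ

Open-circuit (no load on X): V_th = V_s · R2/(R1 + R2) = 13.0 × 2.33/(10.70 + 2.33) = 2.325 V.
Zeroing V_s shorts the top of R1 to ground, so R_th = R1 ‖ R2 = 1.913 kΩ.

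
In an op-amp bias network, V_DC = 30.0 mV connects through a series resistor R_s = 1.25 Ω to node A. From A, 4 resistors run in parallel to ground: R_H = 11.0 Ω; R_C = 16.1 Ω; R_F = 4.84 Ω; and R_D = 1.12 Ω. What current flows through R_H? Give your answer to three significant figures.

Parallel bank: R_p = 1/(1/11.0 + 1/16.1 + 1/4.84 + 1/1.12) = 0.7984 Ω.
V_A = 30.0 × 0.7984/2.048 = 11.69 mV.
I(R_H) = V_A / R_H = 11.69/11.0 = 1.063 mA.

I ≈ 1.06 mA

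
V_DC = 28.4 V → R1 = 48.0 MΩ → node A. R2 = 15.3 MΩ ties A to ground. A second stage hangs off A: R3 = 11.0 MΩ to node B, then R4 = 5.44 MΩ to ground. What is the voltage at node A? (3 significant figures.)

Node A sees R2 in parallel with the series input of stage 2, R3 + R4 = 16.44 MΩ.
Effective lower resistance at A: R2 ‖ 16.44 = 7.925 MΩ.
V_A = 28.4 × 7.925/(48.0 + 7.925) = 4.024 V.

V_A ≈ 4.02 V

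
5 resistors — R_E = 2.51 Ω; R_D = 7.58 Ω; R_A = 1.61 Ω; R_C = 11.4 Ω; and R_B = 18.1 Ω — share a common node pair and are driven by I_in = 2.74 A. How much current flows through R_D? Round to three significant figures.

I ≈ 0.279 A

Conductances: ΣG = 1/2.51 + 1/7.58 + 1/1.61 + 1/11.4 + 1/18.1 = 1.294 (1/Ω).
Current divider: I(R_D) = I_in · G_k/ΣG = 2.74 × (0.1319/1.294) = 2.74 × 0.1019 = 0.2793 A.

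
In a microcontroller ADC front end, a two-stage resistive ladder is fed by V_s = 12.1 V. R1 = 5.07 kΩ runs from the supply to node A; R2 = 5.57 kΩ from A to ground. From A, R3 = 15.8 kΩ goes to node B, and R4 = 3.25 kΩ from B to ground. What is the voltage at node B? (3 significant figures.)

V_B ≈ 0.949 V

Looking into the second stage from A: R3 + R4 = 19.05 kΩ appears in parallel with R2.
Effective lower resistance at A: R2 ‖ 19.05 = 4.310 kΩ.
First divider: V_A = V_s · 4.310/(5.07 + 4.310) = 5.560 V.
V_B = V_A × 0.1706 = 0.9485 V.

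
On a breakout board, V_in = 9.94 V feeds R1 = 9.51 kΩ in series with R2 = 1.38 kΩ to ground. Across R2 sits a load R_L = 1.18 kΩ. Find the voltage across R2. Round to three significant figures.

V_out ≈ 0.623 V

The load sits in parallel with R2, giving an effective lower resistance R2' = R2·R_L/(R2+R_L) = 0.6361 kΩ.
Voltage divider with the loaded lower leg: V_out = 9.94 × 0.6361/(9.51 + 0.6361) = 9.94 × 0.06269 = 0.6232 V.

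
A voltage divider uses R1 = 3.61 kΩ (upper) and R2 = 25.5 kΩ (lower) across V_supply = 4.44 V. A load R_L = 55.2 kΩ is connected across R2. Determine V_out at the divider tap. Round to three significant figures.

R2 ‖ R_L = (25.5 × 55.2)/(25.5 + 55.2) = 17.44 kΩ.
Voltage divider with the loaded lower leg: V_out = 4.44 × 17.44/(3.61 + 17.44) = 4.44 × 0.8285 = 3.679 V.
(Unloaded it would be 3.89 V; the load pulls it down.)

V_out ≈ 3.68 V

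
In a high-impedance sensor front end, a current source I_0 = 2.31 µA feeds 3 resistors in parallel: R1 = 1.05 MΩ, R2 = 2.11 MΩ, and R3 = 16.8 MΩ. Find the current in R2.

ΣG = 1/1.05 + 1/2.11 + 1/16.8 = 1.486.
Current divider: I(R2) = I_0 · G_k/ΣG = 2.31 × (0.4739/1.486) = 2.31 × 0.3190 = 0.7368 µA.

I ≈ 0.737 µA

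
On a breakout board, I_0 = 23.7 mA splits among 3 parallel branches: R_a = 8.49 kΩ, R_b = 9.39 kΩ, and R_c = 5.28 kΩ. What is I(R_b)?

Conductances: ΣG = 1/8.49 + 1/9.39 + 1/5.28 = 0.4137 (1/kΩ).
Current divider: I(R_b) = I_0 · G_k/ΣG = 23.7 × (0.1065/0.4137) = 23.7 × 0.2574 = 6.101 mA.

I ≈ 6.10 mA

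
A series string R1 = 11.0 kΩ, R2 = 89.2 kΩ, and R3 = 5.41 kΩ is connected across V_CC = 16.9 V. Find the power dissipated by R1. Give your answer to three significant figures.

P ≈ 0.282 mW

The common current is I = 16.9/105.6 = 0.1600 mA.
P(R1) = I²·R1 = (0.1600)² × 11.0 = 0.2817 mW.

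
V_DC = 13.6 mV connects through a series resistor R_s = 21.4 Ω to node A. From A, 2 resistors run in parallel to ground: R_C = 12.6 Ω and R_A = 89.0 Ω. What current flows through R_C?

I ≈ 0.367 mA

Equivalent of the parallel group: R_p = 11.04 Ω.
V_A by voltage divider: V_A = 13.6 × 11.04/(21.4 + 11.04) = 4.628 mV.
I(R_C) = V_A / R_C = 4.628/12.6 = 0.3673 mA.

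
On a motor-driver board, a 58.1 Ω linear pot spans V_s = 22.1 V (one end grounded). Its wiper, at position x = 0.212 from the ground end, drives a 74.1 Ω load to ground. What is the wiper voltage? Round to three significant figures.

V_out ≈ 4.14 V

The pot divides into 45.78 Ω above the wiper and 12.32 Ω below.
Lower segment in parallel with the load: 12.32 ‖ 74.1 = 10.56 Ω.
Then V_out = V_s · 10.56/(45.78 + 10.56) = 4.143 V.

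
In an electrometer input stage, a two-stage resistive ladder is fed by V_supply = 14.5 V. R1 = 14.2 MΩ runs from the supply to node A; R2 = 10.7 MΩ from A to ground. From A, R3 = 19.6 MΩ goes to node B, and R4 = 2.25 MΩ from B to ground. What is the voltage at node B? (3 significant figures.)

Looking into the second stage from A: R3 + R4 = 21.85 MΩ appears in parallel with R2.
Effective lower resistance at A: R2 ‖ 21.85 = 7.183 MΩ.
So V_A = 14.5 × 0.3359 = 4.871 V.
V_B = V_A × 0.1030 = 0.5016 V.

V_B ≈ 0.502 V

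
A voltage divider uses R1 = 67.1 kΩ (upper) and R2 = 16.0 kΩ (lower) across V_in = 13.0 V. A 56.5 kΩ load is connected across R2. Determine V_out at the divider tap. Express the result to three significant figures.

First combine the lower leg with the load: R2 ‖ R_L = 12.47 kΩ.
Then V_out = V_in · R2'/(R1 + R2') = 13.0 × 12.47/79.57 = 2.037 V.

V_out ≈ 2.04 V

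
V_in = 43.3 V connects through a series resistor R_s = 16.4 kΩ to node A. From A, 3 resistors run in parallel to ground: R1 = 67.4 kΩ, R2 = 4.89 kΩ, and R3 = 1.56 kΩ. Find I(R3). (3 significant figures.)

Parallel bank: R_p = 1/(1/67.4 + 1/4.89 + 1/1.56) = 1.162 kΩ.
Node voltage V_A = V_in · R_p/(R_s + R_p) = 43.3 × 0.06618 = 2.866 V.
I(R3) = V_A / R3 = 2.866/1.56 = 1.837 mA.

I ≈ 1.84 mA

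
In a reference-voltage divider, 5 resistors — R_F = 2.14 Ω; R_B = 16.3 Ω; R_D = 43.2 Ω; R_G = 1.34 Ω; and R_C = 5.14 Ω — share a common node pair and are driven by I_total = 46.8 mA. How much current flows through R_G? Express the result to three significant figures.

ΣG = 1/2.14 + 1/16.3 + 1/43.2 + 1/1.34 + 1/5.14 = 1.493.
Current divider: I(R_G) = I_total · G_k/ΣG = 46.8 × (0.7463/1.493) = 46.8 × 0.5000 = 23.40 mA.

I ≈ 23.4 mA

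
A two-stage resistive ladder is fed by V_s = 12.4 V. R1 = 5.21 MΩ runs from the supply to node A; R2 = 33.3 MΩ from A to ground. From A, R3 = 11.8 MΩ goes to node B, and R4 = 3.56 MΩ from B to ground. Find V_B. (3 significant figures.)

Looking into the second stage from A: R3 + R4 = 15.36 MΩ appears in parallel with R2.
Effective lower resistance at A: R2 ‖ 15.36 = 10.51 MΩ.
First divider: V_A = V_s · 10.51/(5.21 + 10.51) = 8.291 V.
Then the unloaded second divider: V_B = V_A × R4/(R3+R4) = 8.291 × 0.2318 = 1.922 V.

V_B ≈ 1.92 V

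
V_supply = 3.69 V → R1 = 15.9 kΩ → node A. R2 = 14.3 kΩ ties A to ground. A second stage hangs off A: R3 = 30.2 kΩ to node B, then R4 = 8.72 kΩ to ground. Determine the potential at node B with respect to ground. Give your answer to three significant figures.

The second stage (R3 + R4 = 38.92 kΩ) loads node A in parallel with R2.
Effective lower resistance at A: R2 ‖ 38.92 = 10.46 kΩ.
First divider: V_A = V_supply · 10.46/(15.9 + 10.46) = 1.464 V.
V_B = V_A × 0.2240 = 0.3280 V.

V_B ≈ 0.328 V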